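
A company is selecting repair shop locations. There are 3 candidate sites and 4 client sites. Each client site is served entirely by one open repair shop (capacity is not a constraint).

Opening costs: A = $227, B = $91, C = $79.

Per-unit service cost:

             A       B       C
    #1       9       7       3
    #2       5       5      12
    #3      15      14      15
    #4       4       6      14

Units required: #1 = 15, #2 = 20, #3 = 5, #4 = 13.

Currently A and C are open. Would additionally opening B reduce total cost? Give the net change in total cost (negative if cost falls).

Current service cost with {A, C}: 272.
Adding B: each client site re-picks its cheapest; new service cost 267, saving 5.
Extra fixed cost: 91. Net change = 91 − 5 = 86.
(Totals: 578 → 664.)

No — net change +86 (cost rises by 86).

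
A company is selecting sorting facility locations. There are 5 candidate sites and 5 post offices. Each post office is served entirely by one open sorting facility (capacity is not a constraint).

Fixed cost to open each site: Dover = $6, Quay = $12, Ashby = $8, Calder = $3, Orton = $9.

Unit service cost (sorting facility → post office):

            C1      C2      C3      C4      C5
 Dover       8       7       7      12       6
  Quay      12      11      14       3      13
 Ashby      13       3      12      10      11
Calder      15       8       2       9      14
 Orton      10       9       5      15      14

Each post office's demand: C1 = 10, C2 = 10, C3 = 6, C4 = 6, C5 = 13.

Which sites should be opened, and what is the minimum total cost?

For any fixed open set, each post office goes to its cheapest open site; total = fixed + service.
{Dover, Quay, Ashby, Calder}: C1→Dover 8·10=80, C2→Ashby 3·10=30, C3→Calder 2·6=12, C4→Quay 3·6=18, C5→Dover 6·13=78. Service 218; fixed 29; total 247.
{Dover, Quay, Ashby, Calder, Orton}: C1→Dover 8·10=80, C2→Ashby 3·10=30, C3→Calder 2·6=12, C4→Quay 3·6=18, C5→Dover 6·13=78. Service 218; fixed 38; total 256.
{Dover, Quay, Ashby, Orton}: C1→Dover 8·10=80, C2→Ashby 3·10=30, C3→Orton 5·6=30, C4→Quay 3·6=18, C5→Dover 6·13=78. Service 236; fixed 35; total 271.
{Calder}: C1→Calder 15·10=150, C2→Calder 8·10=80, C3→Calder 2·6=12, C4→Calder 9·6=54, C5→Calder 14·13=182. Service 478; fixed 3; total 481.
No other subset beats 247.

Open Dover, Quay, Ashby and Calder; minimum total cost 247.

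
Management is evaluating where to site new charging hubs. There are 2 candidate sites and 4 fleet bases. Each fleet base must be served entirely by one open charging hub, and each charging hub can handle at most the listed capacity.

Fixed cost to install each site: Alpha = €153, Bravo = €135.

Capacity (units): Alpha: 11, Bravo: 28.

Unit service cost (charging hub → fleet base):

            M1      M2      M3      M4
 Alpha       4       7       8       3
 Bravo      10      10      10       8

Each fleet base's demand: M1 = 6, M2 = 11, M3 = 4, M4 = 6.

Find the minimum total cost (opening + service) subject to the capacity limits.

Minimum total cost: 393

Open {Bravo}: M1→Bravo 10·6=60, M2→Bravo 10·11=110, M3→Bravo 10·4=40, M4→Bravo 8·6=48.
Loads: Bravo carries 27/28. Service 258; fixed 135; total 393.
Next best feasible plan costs 502.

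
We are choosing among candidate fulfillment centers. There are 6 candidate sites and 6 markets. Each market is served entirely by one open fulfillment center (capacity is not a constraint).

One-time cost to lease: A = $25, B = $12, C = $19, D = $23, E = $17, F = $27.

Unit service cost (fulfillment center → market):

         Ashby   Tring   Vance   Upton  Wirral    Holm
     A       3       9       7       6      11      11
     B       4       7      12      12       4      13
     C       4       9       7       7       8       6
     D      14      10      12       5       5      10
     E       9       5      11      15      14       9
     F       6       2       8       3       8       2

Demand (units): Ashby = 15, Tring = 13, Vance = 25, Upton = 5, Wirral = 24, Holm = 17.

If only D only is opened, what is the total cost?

Total cost: 978

Each market is assigned to its cheapest site among the open ones.
{D}: Ashby→D 14·15=210, Tring→D 10·13=130, Vance→D 12·25=300, Upton→D 5·5=25, Wirral→D 5·24=120, Holm→D 10·17=170. Service 955; fixed 23; total 978.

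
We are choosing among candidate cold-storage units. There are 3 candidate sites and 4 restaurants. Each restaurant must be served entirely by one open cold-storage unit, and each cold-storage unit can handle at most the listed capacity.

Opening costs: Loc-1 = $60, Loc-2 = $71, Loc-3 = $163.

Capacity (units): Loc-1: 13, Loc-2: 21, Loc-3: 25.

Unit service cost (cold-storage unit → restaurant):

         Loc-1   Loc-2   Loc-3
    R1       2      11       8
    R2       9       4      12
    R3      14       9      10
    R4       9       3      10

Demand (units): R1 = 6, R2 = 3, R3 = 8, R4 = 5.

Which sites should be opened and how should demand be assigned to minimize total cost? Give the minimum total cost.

Minimum total cost: 242

Open {Loc-1, Loc-2}: R1→Loc-1 2·6=12, R2→Loc-2 4·3=12, R3→Loc-2 9·8=72, R4→Loc-2 3·5=15.
Loads: Loc-1 carries 6/13, Loc-2 carries 16/21. Service 111; fixed 131; total 242.
Next best feasible plan costs 257.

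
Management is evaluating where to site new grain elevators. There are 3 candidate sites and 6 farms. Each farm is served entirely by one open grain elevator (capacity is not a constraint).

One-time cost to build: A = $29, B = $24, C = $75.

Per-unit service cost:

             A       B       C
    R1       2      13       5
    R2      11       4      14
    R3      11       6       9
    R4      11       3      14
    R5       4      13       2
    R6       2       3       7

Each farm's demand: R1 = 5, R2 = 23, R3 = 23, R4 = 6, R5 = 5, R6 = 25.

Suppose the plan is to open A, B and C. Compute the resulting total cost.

Each farm is assigned to its cheapest site among the open ones.
{A, B, C}: R1→A 2·5=10, R2→B 4·23=92, R3→B 6·23=138, R4→B 3·6=18, R5→C 2·5=10, R6→A 2·25=50. Service 318; fixed 128; total 446.

Total cost: 446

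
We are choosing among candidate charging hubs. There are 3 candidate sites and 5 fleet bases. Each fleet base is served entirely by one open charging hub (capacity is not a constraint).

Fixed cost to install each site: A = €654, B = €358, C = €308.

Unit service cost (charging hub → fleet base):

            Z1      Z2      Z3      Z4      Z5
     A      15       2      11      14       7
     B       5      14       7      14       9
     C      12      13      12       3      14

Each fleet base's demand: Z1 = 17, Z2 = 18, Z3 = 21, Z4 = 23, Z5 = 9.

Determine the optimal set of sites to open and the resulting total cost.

Open C only; minimum total cost 1193.

For any fixed open set, each fleet base goes to its cheapest open site; total = fixed + service.
{C}: Z1→C 12·17=204, Z2→C 13·18=234, Z3→C 12·21=252, Z4→C 3·23=69, Z5→C 14·9=126. Service 885; fixed 308; total 1193.
{B}: Z1→B 5·17=85, Z2→B 14·18=252, Z3→B 7·21=147, Z4→B 14·23=322, Z5→B 9·9=81. Service 887; fixed 358; total 1245.
{B, C}: service 616 + fixed 666 = 1282
{A, B, C}: service 400 + fixed 1320 = 1720
No other subset beats 1193.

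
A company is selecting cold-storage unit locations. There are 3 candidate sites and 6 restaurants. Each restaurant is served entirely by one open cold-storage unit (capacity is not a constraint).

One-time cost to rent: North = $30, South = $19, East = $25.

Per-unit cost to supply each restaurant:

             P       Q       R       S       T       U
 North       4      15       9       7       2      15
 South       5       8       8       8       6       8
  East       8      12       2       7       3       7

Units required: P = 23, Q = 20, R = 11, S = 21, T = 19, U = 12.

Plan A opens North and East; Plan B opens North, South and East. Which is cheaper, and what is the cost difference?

Plan A: {North, East}: P→North 4·23=92, Q→East 12·20=240, R→East 2·11=22, S→North 7·21=147, T→North 2·19=38, U→East 7·12=84. Service 623; fixed 55; total 678.
Plan B: {North, South, East}: P→North 4·23=92, Q→South 8·20=160, R→East 2·11=22, S→North 7·21=147, T→North 2·19=38, U→East 7·12=84. Service 543; fixed 74; total 617.
Difference: |678 − 617| = 61.

Plan B is cheaper by 61.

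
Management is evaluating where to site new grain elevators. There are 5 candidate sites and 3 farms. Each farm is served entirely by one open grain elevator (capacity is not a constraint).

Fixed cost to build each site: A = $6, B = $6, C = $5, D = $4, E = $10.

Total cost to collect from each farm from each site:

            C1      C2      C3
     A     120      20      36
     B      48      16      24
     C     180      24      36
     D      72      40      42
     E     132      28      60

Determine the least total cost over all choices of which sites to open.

Minimum total cost: 94

For any fixed open set, each farm goes to its cheapest open site; total = fixed + service.
{B}: C1→B 48, C2→B 16, C3→B 24. Service 88; fixed 6; total 94.
{B, D}: C1→B 48, C2→B 16, C3→B 24. Service 88; fixed 10; total 98.
{B, C}: service 88 + fixed 11 = 99
{A, B, C, D, E}: service 88 + fixed 31 = 119
No other subset beats 94.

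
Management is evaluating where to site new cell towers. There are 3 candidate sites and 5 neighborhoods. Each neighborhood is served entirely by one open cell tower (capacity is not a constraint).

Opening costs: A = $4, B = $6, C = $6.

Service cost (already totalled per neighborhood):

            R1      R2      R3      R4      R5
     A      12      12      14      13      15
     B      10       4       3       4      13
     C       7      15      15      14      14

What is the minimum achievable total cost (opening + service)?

For any fixed open set, each neighborhood goes to its cheapest open site; total = fixed + service.
{B}: R1→B 10, R2→B 4, R3→B 3, R4→B 4, R5→B 13. Service 34; fixed 6; total 40.
{B, C}: service 31 + fixed 12 = 43
{A, B}: service 34 + fixed 10 = 44
{A, B, C}: service 31 + fixed 16 = 47
(All 7 nonempty subsets were checked; B only is lowest.)

Minimum total cost: 40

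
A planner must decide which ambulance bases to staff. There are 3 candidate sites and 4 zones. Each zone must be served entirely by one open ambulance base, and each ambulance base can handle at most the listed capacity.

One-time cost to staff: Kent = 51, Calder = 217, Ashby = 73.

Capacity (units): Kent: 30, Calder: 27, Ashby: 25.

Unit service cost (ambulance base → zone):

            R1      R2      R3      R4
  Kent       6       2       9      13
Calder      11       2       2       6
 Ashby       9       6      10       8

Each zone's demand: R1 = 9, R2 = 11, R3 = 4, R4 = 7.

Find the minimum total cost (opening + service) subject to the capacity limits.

Minimum total cost: 292

Open {Kent, Ashby}: R1→Kent 6·9=54, R2→Kent 2·11=22, R3→Kent 9·4=36, R4→Ashby 8·7=56.
Loads: Kent carries 24/30, Ashby carries 7/25. Service 168; fixed 124; total 292.
Next best feasible plan costs 296.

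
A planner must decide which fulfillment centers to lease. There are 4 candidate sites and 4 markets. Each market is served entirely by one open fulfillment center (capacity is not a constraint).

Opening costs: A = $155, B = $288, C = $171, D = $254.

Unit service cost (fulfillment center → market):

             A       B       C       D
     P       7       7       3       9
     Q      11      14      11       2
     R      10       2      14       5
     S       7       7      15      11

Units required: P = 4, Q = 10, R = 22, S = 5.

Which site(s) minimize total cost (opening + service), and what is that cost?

For any fixed open set, each market goes to its cheapest open site; total = fixed + service.
{D}: P→D 9·4=36, Q→D 2·10=20, R→D 5·22=110, S→D 11·5=55. Service 221; fixed 254; total 475.
{B}: service 247 + fixed 288 = 535
{A}: service 393 + fixed 155 = 548
{A, B, C, D}: P→C 3·4=12, Q→D 2·10=20, R→B 2·22=44, S→A 7·5=35. Service 111; fixed 868; total 979.
No other subset beats 475.

Open D only; minimum total cost 475.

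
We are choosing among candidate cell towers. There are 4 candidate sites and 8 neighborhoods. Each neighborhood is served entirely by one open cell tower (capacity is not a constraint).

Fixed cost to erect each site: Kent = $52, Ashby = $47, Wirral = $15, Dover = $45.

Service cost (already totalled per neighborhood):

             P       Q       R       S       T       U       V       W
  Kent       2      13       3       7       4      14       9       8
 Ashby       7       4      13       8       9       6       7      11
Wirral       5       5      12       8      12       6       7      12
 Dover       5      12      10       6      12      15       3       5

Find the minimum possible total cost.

Minimum total cost: 82

For any fixed open set, each neighborhood goes to its cheapest open site; total = fixed + service.
{Wirral}: P→Wirral 5, Q→Wirral 5, R→Wirral 12, S→Wirral 8, T→Wirral 12, U→Wirral 6, V→Wirral 7, W→Wirral 12. Service 67; fixed 15; total 82.
{Kent, Wirral}: service 42 + fixed 67 = 109
{Kent}: service 60 + fixed 52 = 112
{Kent, Ashby, Wirral, Dover}: service 33 + fixed 159 = 192
(All 15 nonempty subsets were checked; Wirral only is lowest.)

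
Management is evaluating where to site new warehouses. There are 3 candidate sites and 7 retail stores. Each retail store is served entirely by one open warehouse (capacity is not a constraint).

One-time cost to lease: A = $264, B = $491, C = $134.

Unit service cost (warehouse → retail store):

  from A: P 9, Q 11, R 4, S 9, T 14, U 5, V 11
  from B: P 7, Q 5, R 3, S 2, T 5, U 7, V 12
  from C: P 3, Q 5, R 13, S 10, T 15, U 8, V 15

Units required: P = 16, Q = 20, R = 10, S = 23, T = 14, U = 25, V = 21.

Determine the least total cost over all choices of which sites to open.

Minimum total cost: 1276

For any fixed open set, each retail store goes to its cheapest open site; total = fixed + service.
{B}: P→B 7·16=112, Q→B 5·20=100, R→B 3·10=30, S→B 2·23=46, T→B 5·14=70, U→B 7·25=175, V→B 12·21=252. Service 785; fixed 491; total 1276.
{A, C}: P→C 3·16=48, Q→C 5·20=100, R→A 4·10=40, S→A 9·23=207, T→A 14·14=196, U→A 5·25=125, V→A 11·21=231. Service 947; fixed 398; total 1345.
{B, C}: P→C 3·16=48, Q→B 5·20=100, R→B 3·10=30, S→B 2·23=46, T→B 5·14=70, U→B 7·25=175, V→B 12·21=252. Service 721; fixed 625; total 1346.
{A, B, C}: service 650 + fixed 889 = 1539
No other subset beats 1276.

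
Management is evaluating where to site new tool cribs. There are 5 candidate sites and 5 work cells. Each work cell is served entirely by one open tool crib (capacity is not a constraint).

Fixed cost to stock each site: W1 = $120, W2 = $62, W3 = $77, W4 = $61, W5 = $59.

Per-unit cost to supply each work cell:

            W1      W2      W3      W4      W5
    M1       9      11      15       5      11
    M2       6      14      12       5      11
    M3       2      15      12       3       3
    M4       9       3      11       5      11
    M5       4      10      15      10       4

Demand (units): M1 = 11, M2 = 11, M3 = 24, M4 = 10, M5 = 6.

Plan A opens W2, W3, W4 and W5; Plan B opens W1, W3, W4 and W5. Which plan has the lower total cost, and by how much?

Plan A: {W2, W3, W4, W5}: M1→W4 5·11=55, M2→W4 5·11=55, M3→W4 3·24=72, M4→W2 3·10=30, M5→W5 4·6=24. Service 236; fixed 259; total 495.
Plan B: {W1, W3, W4, W5}: M1→W4 5·11=55, M2→W4 5·11=55, M3→W1 2·24=48, M4→W4 5·10=50, M5→W1 4·6=24. Service 232; fixed 317; total 549.
Difference: |495 − 549| = 54.

Plan A is cheaper by 54.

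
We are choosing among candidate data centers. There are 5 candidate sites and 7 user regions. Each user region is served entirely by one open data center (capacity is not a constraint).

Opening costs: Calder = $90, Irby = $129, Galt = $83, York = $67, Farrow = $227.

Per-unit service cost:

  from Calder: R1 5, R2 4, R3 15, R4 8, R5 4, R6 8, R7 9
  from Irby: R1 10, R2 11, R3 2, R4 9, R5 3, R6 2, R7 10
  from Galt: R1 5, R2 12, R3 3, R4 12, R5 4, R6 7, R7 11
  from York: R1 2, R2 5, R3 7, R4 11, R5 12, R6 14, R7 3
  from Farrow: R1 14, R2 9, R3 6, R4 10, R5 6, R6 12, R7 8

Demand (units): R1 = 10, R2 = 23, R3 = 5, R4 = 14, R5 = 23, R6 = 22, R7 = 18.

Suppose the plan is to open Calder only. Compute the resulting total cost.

Each user region is assigned to its cheapest site among the open ones.
{Calder}: R1→Calder 5·10=50, R2→Calder 4·23=92, R3→Calder 15·5=75, R4→Calder 8·14=112, R5→Calder 4·23=92, R6→Calder 8·22=176, R7→Calder 9·18=162. Service 759; fixed 90; total 849.

Total cost: 849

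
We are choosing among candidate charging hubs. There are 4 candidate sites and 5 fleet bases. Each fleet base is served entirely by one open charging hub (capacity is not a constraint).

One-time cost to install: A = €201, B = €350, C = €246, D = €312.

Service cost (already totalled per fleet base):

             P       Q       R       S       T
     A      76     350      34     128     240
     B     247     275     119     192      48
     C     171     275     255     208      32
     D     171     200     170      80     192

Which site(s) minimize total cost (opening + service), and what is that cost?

Open A and C; minimum total cost 992.

For any fixed open set, each fleet base goes to its cheapest open site; total = fixed + service.
{A, C}: P→A 76, Q→C 275, R→A 34, S→A 128, T→C 32. Service 545; fixed 447; total 992.
{A}: service 828 + fixed 201 = 1029
{A, D}: P→A 76, Q→D 200, R→A 34, S→D 80, T→D 192. Service 582; fixed 513; total 1095.
{A, B, C, D}: service 422 + fixed 1109 = 1531
No other subset beats 992.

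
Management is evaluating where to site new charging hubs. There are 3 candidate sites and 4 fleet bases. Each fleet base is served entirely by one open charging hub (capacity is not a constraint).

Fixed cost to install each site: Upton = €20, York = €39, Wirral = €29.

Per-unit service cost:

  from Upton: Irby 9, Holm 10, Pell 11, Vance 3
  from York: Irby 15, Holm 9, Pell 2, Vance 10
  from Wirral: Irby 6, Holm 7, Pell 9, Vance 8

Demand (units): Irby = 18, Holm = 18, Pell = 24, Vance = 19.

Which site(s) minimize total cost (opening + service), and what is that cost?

Open Upton, York and Wirral; minimum total cost 427.

For any fixed open set, each fleet base goes to its cheapest open site; total = fixed + service.
{Upton, York, Wirral}: Irby→Wirral 6·18=108, Holm→Wirral 7·18=126, Pell→York 2·24=48, Vance→Upton 3·19=57. Service 339; fixed 88; total 427.
{Upton, York}: Irby→Upton 9·18=162, Holm→York 9·18=162, Pell→York 2·24=48, Vance→Upton 3·19=57. Service 429; fixed 59; total 488.
{York, Wirral}: service 434 + fixed 68 = 502
{Upton}: service 663 + fixed 20 = 683
No other subset beats 427.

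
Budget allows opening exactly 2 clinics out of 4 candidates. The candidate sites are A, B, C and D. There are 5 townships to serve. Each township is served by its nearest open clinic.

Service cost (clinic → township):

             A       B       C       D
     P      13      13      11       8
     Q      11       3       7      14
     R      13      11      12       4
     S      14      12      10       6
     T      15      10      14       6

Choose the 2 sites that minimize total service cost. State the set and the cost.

Choose B and D; total service cost 27.

With exactly 2 open, each township uses its cheapest among the chosen.
{B, D}: P→D 8, Q→B 3, R→D 4, S→D 6, T→D 6. Service cost 27.
{C, D}: service cost 31
{A, D}: service cost 35
Among all 6 size-2 choices, {B, D} is lowest.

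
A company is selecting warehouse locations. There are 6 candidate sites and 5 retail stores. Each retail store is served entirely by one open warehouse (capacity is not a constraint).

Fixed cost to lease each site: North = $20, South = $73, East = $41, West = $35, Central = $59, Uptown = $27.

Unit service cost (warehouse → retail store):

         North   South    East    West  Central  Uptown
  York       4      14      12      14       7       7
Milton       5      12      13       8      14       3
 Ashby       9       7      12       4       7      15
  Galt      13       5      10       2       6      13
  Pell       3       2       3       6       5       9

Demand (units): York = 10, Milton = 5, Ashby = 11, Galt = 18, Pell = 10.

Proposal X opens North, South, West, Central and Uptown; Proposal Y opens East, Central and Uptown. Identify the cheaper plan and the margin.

Proposal X is cheaper by 58.

Proposal X: {North, South, West, Central, Uptown}: York→North 4·10=40, Milton→Uptown 3·5=15, Ashby→West 4·11=44, Galt→West 2·18=36, Pell→South 2·10=20. Service 155; fixed 214; total 369.
Proposal Y: {East, Central, Uptown}: York→Central 7·10=70, Milton→Uptown 3·5=15, Ashby→Central 7·11=77, Galt→Central 6·18=108, Pell→East 3·10=30. Service 300; fixed 127; total 427.
Difference: |369 − 427| = 58.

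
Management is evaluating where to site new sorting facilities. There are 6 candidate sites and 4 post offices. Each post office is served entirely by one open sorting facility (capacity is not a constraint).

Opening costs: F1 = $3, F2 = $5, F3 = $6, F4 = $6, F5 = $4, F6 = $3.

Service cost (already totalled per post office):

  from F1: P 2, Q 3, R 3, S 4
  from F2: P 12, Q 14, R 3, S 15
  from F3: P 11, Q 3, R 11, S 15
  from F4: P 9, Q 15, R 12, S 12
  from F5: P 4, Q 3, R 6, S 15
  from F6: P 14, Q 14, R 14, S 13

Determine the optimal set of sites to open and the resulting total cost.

For any fixed open set, each post office goes to its cheapest open site; total = fixed + service.
{F1}: P→F1 2, Q→F1 3, R→F1 3, S→F1 4. Service 12; fixed 3; total 15.
{F1, F6}: service 12 + fixed 6 = 18
{F1, F5}: P→F1 2, Q→F1 3, R→F1 3, S→F1 4. Service 12; fixed 7; total 19.
{F1, F2, F3, F4, F5, F6}: service 12 + fixed 27 = 39
No other subset beats 15.

Open F1 only; minimum total cost 15.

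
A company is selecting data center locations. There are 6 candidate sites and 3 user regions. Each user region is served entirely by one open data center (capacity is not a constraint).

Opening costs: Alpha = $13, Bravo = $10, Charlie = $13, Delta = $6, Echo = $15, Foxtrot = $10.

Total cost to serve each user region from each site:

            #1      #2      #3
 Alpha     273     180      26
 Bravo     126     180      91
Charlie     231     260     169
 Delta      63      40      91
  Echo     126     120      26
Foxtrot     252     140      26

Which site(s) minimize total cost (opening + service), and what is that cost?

Open Delta and Foxtrot; minimum total cost 145.

For any fixed open set, each user region goes to its cheapest open site; total = fixed + service.
{Delta, Foxtrot}: #1→Delta 63, #2→Delta 40, #3→Foxtrot 26. Service 129; fixed 16; total 145.
{Alpha, Delta}: #1→Delta 63, #2→Delta 40, #3→Alpha 26. Service 129; fixed 19; total 148.
{Delta, Echo}: service 129 + fixed 21 = 150
{Alpha, Bravo, Charlie, Delta, Echo, Foxtrot}: service 129 + fixed 67 = 196
No other subset beats 145.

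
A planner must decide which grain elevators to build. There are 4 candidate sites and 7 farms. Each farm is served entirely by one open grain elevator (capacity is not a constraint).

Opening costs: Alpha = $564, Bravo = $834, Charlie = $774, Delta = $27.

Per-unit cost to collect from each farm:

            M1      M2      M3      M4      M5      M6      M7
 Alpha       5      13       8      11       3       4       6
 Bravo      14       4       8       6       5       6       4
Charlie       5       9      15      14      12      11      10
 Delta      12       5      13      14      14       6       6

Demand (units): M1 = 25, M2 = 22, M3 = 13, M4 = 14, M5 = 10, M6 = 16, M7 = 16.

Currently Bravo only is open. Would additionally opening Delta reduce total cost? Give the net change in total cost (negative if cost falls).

Current service cost with {Bravo}: 836.
Adding Delta: each farm re-picks its cheapest; new service cost 786, saving 50.
Extra fixed cost: 27. Net change = 27 − 50 = -23.
(Totals: 1670 → 1647.)

Yes — net change −23 (cost falls by 23).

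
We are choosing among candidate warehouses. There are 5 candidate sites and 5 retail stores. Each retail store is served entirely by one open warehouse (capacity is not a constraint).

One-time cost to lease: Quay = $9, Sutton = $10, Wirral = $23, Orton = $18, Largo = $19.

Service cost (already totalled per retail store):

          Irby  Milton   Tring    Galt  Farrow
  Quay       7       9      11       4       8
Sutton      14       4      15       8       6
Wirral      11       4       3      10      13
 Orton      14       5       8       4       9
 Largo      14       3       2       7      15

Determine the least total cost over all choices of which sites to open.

Minimum total cost: 48

For any fixed open set, each retail store goes to its cheapest open site; total = fixed + service.
{Quay}: Irby→Quay 7, Milton→Quay 9, Tring→Quay 11, Galt→Quay 4, Farrow→Quay 8. Service 39; fixed 9; total 48.
{Quay, Sutton}: service 32 + fixed 19 = 51
{Quay, Largo}: service 24 + fixed 28 = 52
{Quay, Sutton, Wirral, Orton, Largo}: service 22 + fixed 79 = 101
No other subset beats 48.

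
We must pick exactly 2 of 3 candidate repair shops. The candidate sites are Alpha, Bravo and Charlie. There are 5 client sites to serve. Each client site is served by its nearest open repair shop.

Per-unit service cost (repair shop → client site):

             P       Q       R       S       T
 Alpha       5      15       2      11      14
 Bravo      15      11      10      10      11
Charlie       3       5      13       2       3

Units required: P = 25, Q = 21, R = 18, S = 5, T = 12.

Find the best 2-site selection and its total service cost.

With exactly 2 open, each client site uses its cheapest among the chosen.
{Alpha, Charlie}: P→Charlie 3·25=75, Q→Charlie 5·21=105, R→Alpha 2·18=36, S→Charlie 2·5=10, T→Charlie 3·12=36. Service cost 262.
{Bravo, Charlie}: service cost 406
{Alpha, Bravo}: service cost 574
Among all 3 size-2 choices, {Alpha, Charlie} is lowest.

Choose Alpha and Charlie; total service cost 262.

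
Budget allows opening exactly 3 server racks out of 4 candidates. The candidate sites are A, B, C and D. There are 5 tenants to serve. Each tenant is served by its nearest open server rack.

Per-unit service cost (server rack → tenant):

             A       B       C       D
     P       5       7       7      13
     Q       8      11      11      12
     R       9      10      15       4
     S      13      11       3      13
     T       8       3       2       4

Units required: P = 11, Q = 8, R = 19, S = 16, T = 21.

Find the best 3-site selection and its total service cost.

With exactly 3 open, each tenant uses its cheapest among the chosen.
{A, C, D}: P→A 5·11=55, Q→A 8·8=64, R→D 4·19=76, S→C 3·16=48, T→C 2·21=42. Service cost 285.
{B, C, D}: service cost 331
{A, B, C}: service cost 380
Among all 4 size-3 choices, {A, C, D} is lowest.

Choose A, C and D; total service cost 285.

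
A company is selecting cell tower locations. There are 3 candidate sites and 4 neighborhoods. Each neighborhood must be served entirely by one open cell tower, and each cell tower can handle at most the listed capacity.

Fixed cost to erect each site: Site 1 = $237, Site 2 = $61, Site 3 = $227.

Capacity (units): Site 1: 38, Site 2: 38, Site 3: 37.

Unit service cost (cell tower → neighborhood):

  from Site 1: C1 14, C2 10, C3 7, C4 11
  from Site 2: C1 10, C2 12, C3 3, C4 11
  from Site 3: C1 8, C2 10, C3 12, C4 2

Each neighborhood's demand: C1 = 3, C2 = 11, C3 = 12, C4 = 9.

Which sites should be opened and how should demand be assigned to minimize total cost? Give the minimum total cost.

Minimum total cost: 358

Open {Site 2}: C1→Site 2 10·3=30, C2→Site 2 12·11=132, C3→Site 2 3·12=36, C4→Site 2 11·9=99.
Loads: Site 2 carries 35/38. Service 297; fixed 61; total 358.
Next best feasible plan costs 476.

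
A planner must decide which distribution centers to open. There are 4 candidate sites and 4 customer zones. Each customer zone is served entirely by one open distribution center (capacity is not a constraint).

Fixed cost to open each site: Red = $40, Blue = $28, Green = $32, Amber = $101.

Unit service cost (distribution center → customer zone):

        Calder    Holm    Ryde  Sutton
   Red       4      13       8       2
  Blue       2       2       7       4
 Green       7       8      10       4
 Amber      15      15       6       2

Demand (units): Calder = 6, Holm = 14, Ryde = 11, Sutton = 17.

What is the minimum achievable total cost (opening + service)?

For any fixed open set, each customer zone goes to its cheapest open site; total = fixed + service.
{Blue}: Calder→Blue 2·6=12, Holm→Blue 2·14=28, Ryde→Blue 7·11=77, Sutton→Blue 4·17=68. Service 185; fixed 28; total 213.
{Red, Blue}: service 151 + fixed 68 = 219
{Blue, Green}: service 185 + fixed 60 = 245
{Red, Blue, Green, Amber}: Calder→Blue 2·6=12, Holm→Blue 2·14=28, Ryde→Amber 6·11=66, Sutton→Red 2·17=34. Service 140; fixed 201; total 341.
(All 15 nonempty subsets were checked; Blue only is lowest.)

Minimum total cost: 213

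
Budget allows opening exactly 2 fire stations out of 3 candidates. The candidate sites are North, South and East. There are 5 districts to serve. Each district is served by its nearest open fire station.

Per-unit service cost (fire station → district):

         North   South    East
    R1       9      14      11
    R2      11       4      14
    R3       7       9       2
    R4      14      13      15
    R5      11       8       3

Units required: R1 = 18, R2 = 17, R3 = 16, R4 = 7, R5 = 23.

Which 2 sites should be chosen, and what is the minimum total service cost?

With exactly 2 open, each district uses its cheapest among the chosen.
{South, East}: R1→East 11·18=198, R2→South 4·17=68, R3→East 2·16=32, R4→South 13·7=91, R5→East 3·23=69. Service cost 458.
{North, East}: service cost 548
{North, South}: service cost 617
Among all 3 size-2 choices, {South, East} is lowest.

Choose South and East; total service cost 458.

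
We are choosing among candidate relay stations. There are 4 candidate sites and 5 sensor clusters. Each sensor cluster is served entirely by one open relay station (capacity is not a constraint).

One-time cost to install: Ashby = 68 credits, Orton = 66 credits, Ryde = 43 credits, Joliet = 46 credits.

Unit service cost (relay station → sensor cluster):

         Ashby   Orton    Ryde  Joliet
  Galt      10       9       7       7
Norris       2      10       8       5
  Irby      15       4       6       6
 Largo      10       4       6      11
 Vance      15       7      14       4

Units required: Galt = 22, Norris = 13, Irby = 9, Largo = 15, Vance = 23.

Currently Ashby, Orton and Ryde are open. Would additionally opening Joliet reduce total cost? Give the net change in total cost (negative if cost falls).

Current service cost with {Ashby, Orton, Ryde}: 437.
Adding Joliet: each sensor cluster re-picks its cheapest; new service cost 368, saving 69.
Extra fixed cost: 46. Net change = 46 − 69 = -23.
(Totals: 614 → 591.)

Yes — net change −23 (cost falls by 23).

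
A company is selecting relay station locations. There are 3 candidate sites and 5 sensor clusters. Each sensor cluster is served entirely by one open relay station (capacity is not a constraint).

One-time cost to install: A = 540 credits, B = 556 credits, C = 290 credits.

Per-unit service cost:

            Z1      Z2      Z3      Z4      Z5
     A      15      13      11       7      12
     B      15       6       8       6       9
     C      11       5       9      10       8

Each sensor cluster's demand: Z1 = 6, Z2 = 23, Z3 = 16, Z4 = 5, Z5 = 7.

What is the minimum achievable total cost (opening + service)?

For any fixed open set, each sensor cluster goes to its cheapest open site; total = fixed + service.
{C}: Z1→C 11·6=66, Z2→C 5·23=115, Z3→C 9·16=144, Z4→C 10·5=50, Z5→C 8·7=56. Service 431; fixed 290; total 721.
{B}: service 449 + fixed 556 = 1005
{A}: Z1→A 15·6=90, Z2→A 13·23=299, Z3→A 11·16=176, Z4→A 7·5=35, Z5→A 12·7=84. Service 684; fixed 540; total 1224.
{A, B, C}: Z1→C 11·6=66, Z2→C 5·23=115, Z3→B 8·16=128, Z4→B 6·5=30, Z5→C 8·7=56. Service 395; fixed 1386; total 1781.
No other subset beats 721.

Minimum total cost: 721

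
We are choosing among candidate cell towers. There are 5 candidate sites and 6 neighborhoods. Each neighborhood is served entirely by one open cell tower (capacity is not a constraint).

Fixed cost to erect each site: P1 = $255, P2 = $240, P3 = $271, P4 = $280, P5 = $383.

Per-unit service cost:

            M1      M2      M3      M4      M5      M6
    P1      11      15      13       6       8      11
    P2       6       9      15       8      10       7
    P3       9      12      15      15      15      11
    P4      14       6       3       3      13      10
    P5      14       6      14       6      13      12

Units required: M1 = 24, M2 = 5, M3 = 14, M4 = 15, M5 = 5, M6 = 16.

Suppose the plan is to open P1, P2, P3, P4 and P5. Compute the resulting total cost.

Total cost: 1842

Each neighborhood is assigned to its cheapest site among the open ones.
{P1, P2, P3, P4, P5}: M1→P2 6·24=144, M2→P4 6·5=30, M3→P4 3·14=42, M4→P4 3·15=45, M5→P1 8·5=40, M6→P2 7·16=112. Service 413; fixed 1429; total 1842.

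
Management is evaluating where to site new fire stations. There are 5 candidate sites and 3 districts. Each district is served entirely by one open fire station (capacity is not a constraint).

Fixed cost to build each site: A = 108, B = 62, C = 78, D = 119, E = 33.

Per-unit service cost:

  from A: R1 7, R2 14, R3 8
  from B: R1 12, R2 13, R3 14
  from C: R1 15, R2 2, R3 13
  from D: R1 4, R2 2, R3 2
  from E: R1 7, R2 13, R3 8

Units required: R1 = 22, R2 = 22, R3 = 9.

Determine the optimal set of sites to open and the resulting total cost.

Open D only; minimum total cost 269.

For any fixed open set, each district goes to its cheapest open site; total = fixed + service.
{D}: R1→D 4·22=88, R2→D 2·22=44, R3→D 2·9=18. Service 150; fixed 119; total 269.
{D, E}: R1→D 4·22=88, R2→D 2·22=44, R3→D 2·9=18. Service 150; fixed 152; total 302.
{B, D}: service 150 + fixed 181 = 331
{A, B, C, D, E}: service 150 + fixed 400 = 550
No other subset beats 269.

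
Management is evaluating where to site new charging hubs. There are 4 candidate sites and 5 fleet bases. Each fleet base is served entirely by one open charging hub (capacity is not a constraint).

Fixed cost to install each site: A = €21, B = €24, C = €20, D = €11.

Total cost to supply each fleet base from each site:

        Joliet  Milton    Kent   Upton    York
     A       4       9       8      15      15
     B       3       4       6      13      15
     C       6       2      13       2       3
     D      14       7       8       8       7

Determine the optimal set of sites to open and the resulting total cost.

Open C only; minimum total cost 46.

For any fixed open set, each fleet base goes to its cheapest open site; total = fixed + service.
{C}: Joliet→C 6, Milton→C 2, Kent→C 13, Upton→C 2, York→C 3. Service 26; fixed 20; total 46.
{C, D}: service 21 + fixed 31 = 52
{D}: service 44 + fixed 11 = 55
{A, B, C, D}: service 16 + fixed 76 = 92
No other subset beats 46.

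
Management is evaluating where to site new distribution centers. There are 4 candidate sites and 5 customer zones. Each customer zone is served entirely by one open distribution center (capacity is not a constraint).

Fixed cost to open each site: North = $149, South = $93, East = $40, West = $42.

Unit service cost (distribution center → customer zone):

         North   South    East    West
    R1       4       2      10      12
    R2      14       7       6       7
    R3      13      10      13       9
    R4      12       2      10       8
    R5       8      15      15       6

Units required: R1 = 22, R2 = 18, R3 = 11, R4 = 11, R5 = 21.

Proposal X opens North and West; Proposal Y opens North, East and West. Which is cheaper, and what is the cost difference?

Proposal X: {North, West}: R1→North 4·22=88, R2→West 7·18=126, R3→West 9·11=99, R4→West 8·11=88, R5→West 6·21=126. Service 527; fixed 191; total 718.
Proposal Y: {North, East, West}: R1→North 4·22=88, R2→East 6·18=108, R3→West 9·11=99, R4→West 8·11=88, R5→West 6·21=126. Service 509; fixed 231; total 740.
Difference: |718 − 740| = 22.

Proposal X is cheaper by 22.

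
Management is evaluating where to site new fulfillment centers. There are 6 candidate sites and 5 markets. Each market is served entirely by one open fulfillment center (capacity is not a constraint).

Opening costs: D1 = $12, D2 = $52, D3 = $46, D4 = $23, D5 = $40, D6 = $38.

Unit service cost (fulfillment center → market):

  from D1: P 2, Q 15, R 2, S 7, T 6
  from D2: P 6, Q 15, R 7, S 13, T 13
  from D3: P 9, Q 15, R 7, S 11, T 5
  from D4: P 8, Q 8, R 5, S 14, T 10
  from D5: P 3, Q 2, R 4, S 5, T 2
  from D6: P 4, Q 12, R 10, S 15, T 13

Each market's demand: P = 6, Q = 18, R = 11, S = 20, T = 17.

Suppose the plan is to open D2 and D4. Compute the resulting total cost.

Total cost: 740

Each market is assigned to its cheapest site among the open ones.
{D2, D4}: P→D2 6·6=36, Q→D4 8·18=144, R→D4 5·11=55, S→D2 13·20=260, T→D4 10·17=170. Service 665; fixed 75; total 740.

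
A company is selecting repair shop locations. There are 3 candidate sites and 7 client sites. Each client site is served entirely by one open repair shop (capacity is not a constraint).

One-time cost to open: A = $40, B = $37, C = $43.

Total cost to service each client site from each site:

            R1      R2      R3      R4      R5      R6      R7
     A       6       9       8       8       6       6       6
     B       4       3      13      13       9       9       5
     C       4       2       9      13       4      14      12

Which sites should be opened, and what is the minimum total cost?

Open A only; minimum total cost 89.

For any fixed open set, each client site goes to its cheapest open site; total = fixed + service.
{A}: R1→A 6, R2→A 9, R3→A 8, R4→A 8, R5→A 6, R6→A 6, R7→A 6. Service 49; fixed 40; total 89.
{B}: service 56 + fixed 37 = 93
{C}: service 58 + fixed 43 = 101
{A, B, C}: service 37 + fixed 120 = 157
(All 7 nonempty subsets were checked; A only is lowest.)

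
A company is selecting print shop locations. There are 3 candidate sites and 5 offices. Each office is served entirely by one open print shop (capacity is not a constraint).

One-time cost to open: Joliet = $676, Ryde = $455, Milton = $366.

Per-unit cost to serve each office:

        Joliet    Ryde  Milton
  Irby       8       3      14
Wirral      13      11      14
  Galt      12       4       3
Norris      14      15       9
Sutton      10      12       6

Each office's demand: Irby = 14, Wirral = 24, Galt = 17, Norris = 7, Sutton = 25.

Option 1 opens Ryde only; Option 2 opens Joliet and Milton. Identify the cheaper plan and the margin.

Option 1: {Ryde}: Irby→Ryde 3·14=42, Wirral→Ryde 11·24=264, Galt→Ryde 4·17=68, Norris→Ryde 15·7=105, Sutton→Ryde 12·25=300. Service 779; fixed 455; total 1234.
Option 2: {Joliet, Milton}: Irby→Joliet 8·14=112, Wirral→Joliet 13·24=312, Galt→Milton 3·17=51, Norris→Milton 9·7=63, Sutton→Milton 6·25=150. Service 688; fixed 1042; total 1730.
Difference: |1234 − 1730| = 496.

Option 1 is cheaper by 496.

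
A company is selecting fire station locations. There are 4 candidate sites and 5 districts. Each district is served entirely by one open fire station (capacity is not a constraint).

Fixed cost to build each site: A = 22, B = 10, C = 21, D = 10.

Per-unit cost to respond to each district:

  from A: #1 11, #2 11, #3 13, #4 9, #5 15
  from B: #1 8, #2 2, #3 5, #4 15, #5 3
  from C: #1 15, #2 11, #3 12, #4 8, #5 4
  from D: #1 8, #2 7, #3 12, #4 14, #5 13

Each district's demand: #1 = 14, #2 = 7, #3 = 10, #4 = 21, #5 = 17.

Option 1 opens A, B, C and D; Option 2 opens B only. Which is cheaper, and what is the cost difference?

Option 1 is cheaper by 94.

Option 1: {A, B, C, D}: #1→B 8·14=112, #2→B 2·7=14, #3→B 5·10=50, #4→C 8·21=168, #5→B 3·17=51. Service 395; fixed 63; total 458.
Option 2: {B}: #1→B 8·14=112, #2→B 2·7=14, #3→B 5·10=50, #4→B 15·21=315, #5→B 3·17=51. Service 542; fixed 10; total 552.
Difference: |458 − 552| = 94.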